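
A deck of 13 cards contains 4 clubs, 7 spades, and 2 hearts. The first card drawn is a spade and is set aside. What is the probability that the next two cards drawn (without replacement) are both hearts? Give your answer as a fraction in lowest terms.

After the first draw, 2 of the remaining 12 cards are hearts.
P = 2/12 × 1/11 = 2/132 = 1/66.

1/66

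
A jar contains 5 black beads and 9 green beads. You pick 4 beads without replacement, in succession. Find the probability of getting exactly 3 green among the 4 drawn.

60/143

One ordering (green drawn first) has probability 9/14 × 8/13 × 7/12 × 5/11 = 2520/24024 = 15/143.
There are C(4,3) = 4 such orderings, each equally likely, so P = 4 × 15/143 = 60/143.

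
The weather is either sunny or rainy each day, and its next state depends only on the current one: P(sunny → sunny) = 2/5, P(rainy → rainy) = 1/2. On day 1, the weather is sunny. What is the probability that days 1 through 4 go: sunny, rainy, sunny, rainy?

Day 1 is given. For each transition, use the conditional probability from the current state:
P(rainy | sunny) = 3/5; P(sunny | rainy) = 1/2; P(rainy | sunny) = 3/5.
P = 3/5 × 1/2 × 3/5 = 9/50.

9/50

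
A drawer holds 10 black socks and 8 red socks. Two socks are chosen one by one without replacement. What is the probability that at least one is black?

P(no black) = 8/18 × 7/17 = 56/306 = 28/153.
P(at least one) = 1 − 28/153 = 125/153.

125/153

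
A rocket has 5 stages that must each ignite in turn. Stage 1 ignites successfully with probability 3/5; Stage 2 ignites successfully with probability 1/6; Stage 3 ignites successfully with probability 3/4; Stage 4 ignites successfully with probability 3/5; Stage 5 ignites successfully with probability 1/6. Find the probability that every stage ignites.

3/400

The events are sequential, so multiply the conditional probabilities:
P = 3/5 × 1/6 × 3/4 × 3/5 × 1/6 = 27/3600 = 3/400.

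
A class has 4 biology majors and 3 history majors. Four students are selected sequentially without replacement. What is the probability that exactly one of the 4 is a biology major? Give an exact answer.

One ordering (a biology major drawn first) has probability 4/7 × 3/6 × 2/5 × 1/4 = 24/840 = 1/35.
There are C(4,1) = 4 such orderings, each equally likely, so P = 4 × 1/35 = 4/35.

4/35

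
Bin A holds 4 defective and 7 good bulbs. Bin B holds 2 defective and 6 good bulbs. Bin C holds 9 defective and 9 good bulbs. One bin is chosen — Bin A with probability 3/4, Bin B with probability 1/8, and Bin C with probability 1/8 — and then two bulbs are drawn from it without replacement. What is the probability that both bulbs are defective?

24231/209440

From Bin A: P(both defective) = (4/11)(3/10) = 6/55.
From Bin B: P(both defective) = (2/8)(1/7) = 1/28.
From Bin C: P(both defective) = (9/18)(8/17) = 4/17.
Total probability = (3/4)(6/55) + (1/8)(1/28) + (1/8)(4/17) = 24231/209440.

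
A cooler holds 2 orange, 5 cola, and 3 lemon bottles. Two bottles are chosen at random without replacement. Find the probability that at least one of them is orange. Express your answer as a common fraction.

P(no orange) = 8/10 × 7/9 = 56/90 = 28/45.
P(at least one) = 1 − 28/45 = 17/45.

17/45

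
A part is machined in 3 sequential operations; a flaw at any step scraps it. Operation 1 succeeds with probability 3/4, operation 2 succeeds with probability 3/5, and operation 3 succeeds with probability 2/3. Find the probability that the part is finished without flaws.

3/10

Multiplying along the chain,
P = 3/4 × 3/5 × 2/3 = 18/60 = 3/10.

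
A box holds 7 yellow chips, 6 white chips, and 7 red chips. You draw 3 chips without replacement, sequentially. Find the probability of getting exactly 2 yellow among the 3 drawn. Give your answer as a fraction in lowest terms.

91/380

One ordering (yellow drawn first) has probability 7/20 × 6/19 × 13/18 = 546/6840 = 91/1140.
There are C(3,2) = 3 such orderings, each equally likely, so P = 3 × 91/1140 = 91/380.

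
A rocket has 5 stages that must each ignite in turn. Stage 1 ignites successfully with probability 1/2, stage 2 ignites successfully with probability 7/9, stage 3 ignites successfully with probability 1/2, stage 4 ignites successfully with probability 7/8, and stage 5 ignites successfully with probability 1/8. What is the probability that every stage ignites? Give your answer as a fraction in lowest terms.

Each stage is reached only if all earlier stages succeed, so
P = 1/2 × 7/9 × 1/2 × 7/8 × 1/8 = 49/2304.

49/2304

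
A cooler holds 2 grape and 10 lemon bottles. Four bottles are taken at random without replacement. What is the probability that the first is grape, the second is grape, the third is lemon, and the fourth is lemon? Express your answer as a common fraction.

Each draw changes the counts, so multiply the conditional probabilities along the sequence:
P = 2/12 × 1/11 × 10/10 × 9/9 = 180/11880 = 1/66.

1/66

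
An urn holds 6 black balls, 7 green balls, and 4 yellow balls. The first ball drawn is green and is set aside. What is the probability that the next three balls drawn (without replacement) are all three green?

1/28

After the first draw, 6 of the remaining 16 balls are green.
P = 6/16 × 5/15 × 4/14 = 120/3360 = 1/28.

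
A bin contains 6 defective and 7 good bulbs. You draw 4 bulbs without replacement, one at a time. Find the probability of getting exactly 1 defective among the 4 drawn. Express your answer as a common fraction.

One ordering (defective drawn first) has probability 6/13 × 7/12 × 6/11 × 5/10 = 1260/17160 = 21/286.
There are C(4,1) = 4 such orderings, each equally likely, so P = 4 × 21/286 = 42/143.

42/143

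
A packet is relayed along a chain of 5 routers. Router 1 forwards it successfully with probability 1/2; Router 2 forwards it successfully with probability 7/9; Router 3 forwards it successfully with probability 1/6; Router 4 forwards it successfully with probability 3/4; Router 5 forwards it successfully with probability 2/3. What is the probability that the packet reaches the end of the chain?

Multiplying along the chain,
P = 1/2 × 7/9 × 1/6 × 3/4 × 2/3 = 42/1296 = 7/216.

7/216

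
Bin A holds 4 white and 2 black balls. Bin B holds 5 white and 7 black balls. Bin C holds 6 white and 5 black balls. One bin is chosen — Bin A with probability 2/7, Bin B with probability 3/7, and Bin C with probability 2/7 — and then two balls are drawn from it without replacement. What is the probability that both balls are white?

From Bin A: P(both white) = (4/6)(3/5) = 2/5.
From Bin B: P(both white) = (5/12)(4/11) = 5/33.
From Bin C: P(both white) = (6/11)(5/10) = 3/11.
Total probability = (2/7)(2/5) + (3/7)(5/33) + (2/7)(3/11) = 9/35.

9/35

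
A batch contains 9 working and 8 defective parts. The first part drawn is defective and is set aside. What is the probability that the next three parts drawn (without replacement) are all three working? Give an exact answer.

3/20

After the first draw, 9 of the remaining 16 parts are working.
P = 9/16 × 8/15 × 7/14 = 504/3360 = 3/20.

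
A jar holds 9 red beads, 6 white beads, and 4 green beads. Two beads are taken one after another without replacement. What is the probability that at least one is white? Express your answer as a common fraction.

P(no white) = 13/19 × 12/18 = 156/342 = 26/57.
P(at least one) = 1 − 26/57 = 31/57.

31/57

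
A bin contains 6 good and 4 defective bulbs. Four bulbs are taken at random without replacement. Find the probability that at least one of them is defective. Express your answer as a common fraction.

13/14

P(no defective) = 6/10 × 5/9 × 4/8 × 3/7 = 360/5040 = 1/14.
P(at least one) = 1 − 1/14 = 13/14.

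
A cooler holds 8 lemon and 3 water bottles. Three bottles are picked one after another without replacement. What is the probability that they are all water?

P = 3/11 × 2/10 × 1/9 = 6/990 = 1/165.

1/165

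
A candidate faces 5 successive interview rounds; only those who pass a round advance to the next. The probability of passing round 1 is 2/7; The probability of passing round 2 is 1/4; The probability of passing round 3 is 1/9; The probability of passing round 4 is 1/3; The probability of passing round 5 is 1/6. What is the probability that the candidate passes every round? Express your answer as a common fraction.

The events are sequential, so multiply the conditional probabilities:
P = 2/7 × 1/4 × 1/9 × 1/3 × 1/6 = 2/4536 = 1/2268.

1/2268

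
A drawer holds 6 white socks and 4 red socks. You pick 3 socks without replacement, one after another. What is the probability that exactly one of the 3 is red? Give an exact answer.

1/2

One ordering (red drawn first) has probability 4/10 × 6/9 × 5/8 = 120/720 = 1/6.
There are C(3,1) = 3 such orderings, each equally likely, so P = 3 × 1/6 = 1/2.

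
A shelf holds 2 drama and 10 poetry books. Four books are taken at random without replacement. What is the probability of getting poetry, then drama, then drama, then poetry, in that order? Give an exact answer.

1/66

Each draw changes the counts, so multiply the conditional probabilities along the sequence:
P = 10/12 × 2/11 × 1/10 × 9/9 = 180/11880 = 1/66.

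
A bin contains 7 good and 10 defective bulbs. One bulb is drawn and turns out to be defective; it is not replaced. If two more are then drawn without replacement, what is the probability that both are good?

7/40

With the first bulb removed, 7 good remain out of 16.
P = 7/16 × 6/15 = 42/240 = 7/40.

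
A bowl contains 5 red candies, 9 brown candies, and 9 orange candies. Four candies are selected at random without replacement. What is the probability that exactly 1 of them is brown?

One ordering (brown drawn first) has probability 9/23 × 14/22 × 13/21 × 12/20 = 19656/212520 = 117/1265.
There are C(4,1) = 4 such orderings, each equally likely, so P = 4 × 117/1265 = 468/1265.

468/1265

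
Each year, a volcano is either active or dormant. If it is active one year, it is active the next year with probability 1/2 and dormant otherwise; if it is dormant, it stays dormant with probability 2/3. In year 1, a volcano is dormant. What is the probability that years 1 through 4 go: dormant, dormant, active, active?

Year 1 is given. For each transition, use the conditional probability from the current state:
P(dormant | dormant) = 2/3; P(active | dormant) = 1/3; P(active | active) = 1/2.
P = 2/3 × 1/3 × 1/2 = 2/18 = 1/9.

1/9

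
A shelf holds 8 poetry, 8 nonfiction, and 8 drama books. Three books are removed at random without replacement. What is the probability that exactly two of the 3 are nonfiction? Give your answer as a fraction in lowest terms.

56/253

One ordering (nonfiction drawn first) has probability 8/24 × 7/23 × 16/22 = 896/12144 = 56/759.
There are C(3,2) = 3 such orderings, each equally likely, so P = 3 × 56/759 = 56/253.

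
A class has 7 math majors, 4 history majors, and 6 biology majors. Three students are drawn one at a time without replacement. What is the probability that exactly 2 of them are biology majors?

One ordering (biology majors drawn first) has probability 6/17 × 5/16 × 11/15 = 330/4080 = 11/136.
There are C(3,2) = 3 such orderings, each equally likely, so P = 3 × 11/136 = 33/136.

33/136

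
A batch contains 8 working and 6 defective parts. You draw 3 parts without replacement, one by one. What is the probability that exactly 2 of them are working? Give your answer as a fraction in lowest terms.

6/13

One ordering (working drawn first) has probability 8/14 × 7/13 × 6/12 = 336/2184 = 2/13.
There are C(3,2) = 3 such orderings, each equally likely, so P = 3 × 2/13 = 6/13.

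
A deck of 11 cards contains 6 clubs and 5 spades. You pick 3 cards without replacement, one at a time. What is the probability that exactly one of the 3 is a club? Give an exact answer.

4/11

One ordering (a club drawn first) has probability 6/11 × 5/10 × 4/9 = 120/990 = 4/33.
There are C(3,1) = 3 such orderings, each equally likely, so P = 3 × 4/33 = 4/11.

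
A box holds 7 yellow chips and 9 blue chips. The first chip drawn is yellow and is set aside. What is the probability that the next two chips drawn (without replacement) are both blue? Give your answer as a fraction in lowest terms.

After the first draw, 9 of the remaining 15 chips are blue.
P = 9/15 × 8/14 = 72/210 = 12/35.

12/35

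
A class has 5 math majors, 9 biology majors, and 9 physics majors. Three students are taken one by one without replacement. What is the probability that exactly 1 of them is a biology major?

117/253

One ordering (a biology major drawn first) has probability 9/23 × 14/22 × 13/21 = 1638/10626 = 39/253.
There are C(3,1) = 3 such orderings, each equally likely, so P = 3 × 39/253 = 117/253.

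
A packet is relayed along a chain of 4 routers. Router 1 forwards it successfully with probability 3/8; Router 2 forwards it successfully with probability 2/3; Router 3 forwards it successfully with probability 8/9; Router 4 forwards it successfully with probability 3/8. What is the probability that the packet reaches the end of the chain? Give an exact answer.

1/12

Each stage is reached only if all earlier stages succeed, so
P = 3/8 × 2/3 × 8/9 × 3/8 = 144/1728 = 1/12.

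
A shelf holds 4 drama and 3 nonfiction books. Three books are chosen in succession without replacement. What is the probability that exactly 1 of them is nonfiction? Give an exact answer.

18/35

One ordering (nonfiction drawn first) has probability 3/7 × 4/6 × 3/5 = 36/210 = 6/35.
There are C(3,1) = 3 such orderings, each equally likely, so P = 3 × 6/35 = 18/35.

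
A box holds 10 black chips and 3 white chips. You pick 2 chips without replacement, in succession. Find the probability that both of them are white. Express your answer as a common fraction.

1/26

P(every draw is white) = 3/13 × 2/12 = 6/156 = 1/26.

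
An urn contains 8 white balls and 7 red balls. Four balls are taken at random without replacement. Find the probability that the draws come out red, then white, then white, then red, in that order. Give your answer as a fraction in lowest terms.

Chain rule:
P = 7/15 × 8/14 × 7/13 × 6/12 = 2352/32760 = 14/195.

14/195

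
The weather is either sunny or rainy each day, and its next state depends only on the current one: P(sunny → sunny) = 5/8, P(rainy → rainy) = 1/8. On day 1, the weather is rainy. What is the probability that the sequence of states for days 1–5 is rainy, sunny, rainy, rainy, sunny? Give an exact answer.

Day 1 is given. For each transition, use the conditional probability from the current state:
P(sunny | rainy) = 7/8; P(rainy | sunny) = 3/8; P(rainy | rainy) = 1/8; P(sunny | rainy) = 7/8.
P = 7/8 × 3/8 × 1/8 × 7/8 = 147/4096.

147/4096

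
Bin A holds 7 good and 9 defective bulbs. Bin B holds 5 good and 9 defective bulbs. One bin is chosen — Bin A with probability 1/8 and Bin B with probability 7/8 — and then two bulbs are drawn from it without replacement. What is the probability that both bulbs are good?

491/4160

From Bin A: P(both good) = (7/16)(6/15) = 7/40.
From Bin B: P(both good) = (5/14)(4/13) = 10/91.
Total probability = (1/8)(7/40) + (7/8)(10/91) = 491/4160.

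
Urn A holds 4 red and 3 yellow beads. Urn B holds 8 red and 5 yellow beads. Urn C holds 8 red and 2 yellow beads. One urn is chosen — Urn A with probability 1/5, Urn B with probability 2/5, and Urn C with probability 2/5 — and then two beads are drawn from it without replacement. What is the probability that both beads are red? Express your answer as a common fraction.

From Urn A: P(both red) = (4/7)(3/6) = 2/7.
From Urn B: P(both red) = (8/13)(7/12) = 14/39.
From Urn C: P(both red) = (8/10)(7/9) = 28/45.
Total probability = (1/5)(2/7) + (2/5)(14/39) + (2/5)(28/45) = 9206/20475.

9206/20475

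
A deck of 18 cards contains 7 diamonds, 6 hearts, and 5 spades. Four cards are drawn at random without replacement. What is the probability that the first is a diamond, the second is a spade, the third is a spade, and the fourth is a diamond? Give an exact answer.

Multiply the probability of each draw given the previous ones:
P = 7/18 × 5/17 × 4/16 × 6/15 = 840/73440 = 7/612.

7/612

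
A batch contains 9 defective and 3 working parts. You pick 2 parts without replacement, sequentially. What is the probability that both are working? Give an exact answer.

1/22

P(all working) = 3/12 × 2/11 = 6/132 = 1/22.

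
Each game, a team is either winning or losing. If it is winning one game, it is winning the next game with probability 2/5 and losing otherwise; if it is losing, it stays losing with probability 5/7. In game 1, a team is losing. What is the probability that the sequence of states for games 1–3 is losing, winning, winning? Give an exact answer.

Game 1 is given. For each transition, use the conditional probability from the current state:
P(winning | losing) = 2/7; P(winning | winning) = 2/5.
P = 2/7 × 2/5 = 4/35.

4/35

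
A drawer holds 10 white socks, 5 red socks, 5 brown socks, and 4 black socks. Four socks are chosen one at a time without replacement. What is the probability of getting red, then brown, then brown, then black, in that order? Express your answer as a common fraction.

25/15939

Each draw changes the counts, so multiply the conditional probabilities along the sequence:
P = 5/24 × 5/23 × 4/22 × 4/21 = 400/255024 = 25/15939.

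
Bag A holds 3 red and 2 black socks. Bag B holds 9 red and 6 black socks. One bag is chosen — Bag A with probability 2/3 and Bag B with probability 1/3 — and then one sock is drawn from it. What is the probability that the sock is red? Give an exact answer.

From Bag A: P(red) = 3/5.
From Bag B: P(red) = 9/15.
Total probability = (2/3)(3/5) + (1/3)(9/15) = 3/5.

3/5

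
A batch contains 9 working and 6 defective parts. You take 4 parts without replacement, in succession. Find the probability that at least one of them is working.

P(no working) = 6/15 × 5/14 × 4/13 × 3/12 = 360/32760 = 1/91.
P(at least one) = 1 − 1/91 = 90/91.

90/91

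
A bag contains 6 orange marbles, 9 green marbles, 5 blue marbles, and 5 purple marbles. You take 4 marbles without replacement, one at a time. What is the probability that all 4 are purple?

1/2530

P = 5/25 × 4/24 × 3/23 × 2/22 = 120/303600 = 1/2530.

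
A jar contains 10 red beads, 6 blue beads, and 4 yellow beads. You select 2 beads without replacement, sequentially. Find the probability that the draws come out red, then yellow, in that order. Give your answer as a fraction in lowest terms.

Chain rule:
P = 10/20 × 4/19 = 40/380 = 2/19.

2/19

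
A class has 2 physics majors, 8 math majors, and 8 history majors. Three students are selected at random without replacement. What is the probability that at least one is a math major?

P(no math majors) = 10/18 × 9/17 × 8/16 = 720/4896 = 5/34.
P(at least one) = 1 − 5/34 = 29/34.

29/34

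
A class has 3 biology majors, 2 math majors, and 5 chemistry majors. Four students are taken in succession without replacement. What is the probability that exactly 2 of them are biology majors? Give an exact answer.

3/10

One ordering (biology majors drawn first) has probability 3/10 × 2/9 × 7/8 × 6/7 = 252/5040 = 1/20.
There are C(4,2) = 6 such orderings, each equally likely, so P = 6 × 1/20 = 3/10.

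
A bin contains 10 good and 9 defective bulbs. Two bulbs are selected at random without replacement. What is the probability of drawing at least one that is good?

P(no good) = 9/19 × 8/18 = 72/342 = 4/19.
P(at least one) = 1 − 4/19 = 15/19.

15/19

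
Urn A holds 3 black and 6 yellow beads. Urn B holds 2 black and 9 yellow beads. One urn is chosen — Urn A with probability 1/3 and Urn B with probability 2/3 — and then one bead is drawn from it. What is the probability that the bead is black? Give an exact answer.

23/99

From Urn A: P(black) = 3/9.
From Urn B: P(black) = 2/11.
Total probability = (1/3)(3/9) + (2/3)(2/11) = 23/99.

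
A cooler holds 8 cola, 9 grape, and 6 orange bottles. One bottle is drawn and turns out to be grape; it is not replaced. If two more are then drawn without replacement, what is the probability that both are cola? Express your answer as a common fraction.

4/33

After the first draw, 8 of the remaining 22 bottles are cola.
P = 8/22 × 7/21 = 56/462 = 4/33.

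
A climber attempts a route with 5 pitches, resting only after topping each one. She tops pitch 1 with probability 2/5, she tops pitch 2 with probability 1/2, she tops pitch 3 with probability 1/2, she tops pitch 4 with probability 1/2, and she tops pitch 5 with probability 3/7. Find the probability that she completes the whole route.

3/140

The events are sequential, so multiply the conditional probabilities:
P = 2/5 × 1/2 × 1/2 × 1/2 × 3/7 = 6/280 = 3/140.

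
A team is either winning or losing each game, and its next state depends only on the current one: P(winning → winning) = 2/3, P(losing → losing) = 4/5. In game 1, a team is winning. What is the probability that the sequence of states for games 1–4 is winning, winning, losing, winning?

2/45

Game 1 is given. For each transition, use the conditional probability from the current state:
P(winning | winning) = 2/3; P(losing | winning) = 1/3; P(winning | losing) = 1/5.
P = 2/3 × 1/3 × 1/5 = 2/45.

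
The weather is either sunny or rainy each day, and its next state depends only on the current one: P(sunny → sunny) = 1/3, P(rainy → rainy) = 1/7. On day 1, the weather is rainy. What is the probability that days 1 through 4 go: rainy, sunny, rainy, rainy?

4/49

Day 1 is given. For each transition, use the conditional probability from the current state:
P(sunny | rainy) = 6/7; P(rainy | sunny) = 2/3; P(rainy | rainy) = 1/7.
P = 6/7 × 2/3 × 1/7 = 12/147 = 4/49.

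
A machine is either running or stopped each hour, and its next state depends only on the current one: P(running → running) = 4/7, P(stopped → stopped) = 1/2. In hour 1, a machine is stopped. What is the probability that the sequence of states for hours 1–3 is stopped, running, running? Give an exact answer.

Hour 1 is given. For each transition, use the conditional probability from the current state:
P(running | stopped) = 1/2; P(running | running) = 4/7.
P = 1/2 × 4/7 = 4/14 = 2/7.

2/7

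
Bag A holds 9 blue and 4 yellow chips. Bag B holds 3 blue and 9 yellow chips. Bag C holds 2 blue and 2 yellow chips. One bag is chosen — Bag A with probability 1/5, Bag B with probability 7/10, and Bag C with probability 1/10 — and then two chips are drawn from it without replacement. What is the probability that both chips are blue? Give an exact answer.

From Bag A: P(both blue) = (9/13)(8/12) = 6/13.
From Bag B: P(both blue) = (3/12)(2/11) = 1/22.
From Bag C: P(both blue) = (2/4)(1/3) = 1/6.
Total probability = (1/5)(6/13) + (7/10)(1/22) + (1/10)(1/6) = 302/2145.

302/2145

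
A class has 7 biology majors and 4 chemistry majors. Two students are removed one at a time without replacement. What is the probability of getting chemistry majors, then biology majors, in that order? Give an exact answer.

Each draw changes the counts, so multiply the conditional probabilities along the sequence:
P = 4/11 × 7/10 = 28/110 = 14/55.

14/55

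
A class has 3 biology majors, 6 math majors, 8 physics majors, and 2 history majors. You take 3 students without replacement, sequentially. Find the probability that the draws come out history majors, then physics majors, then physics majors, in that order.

56/2907

Each draw changes the counts, so multiply the conditional probabilities along the sequence:
P = 2/19 × 8/18 × 7/17 = 112/5814 = 56/2907.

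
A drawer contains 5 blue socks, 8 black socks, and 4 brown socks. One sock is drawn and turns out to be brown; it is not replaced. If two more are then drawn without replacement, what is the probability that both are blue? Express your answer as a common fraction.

1/12

With the first sock removed, 5 blue remain out of 16.
P = 5/16 × 4/15 = 20/240 = 1/12.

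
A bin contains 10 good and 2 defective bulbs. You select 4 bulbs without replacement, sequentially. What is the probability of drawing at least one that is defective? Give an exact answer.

P(no defective) = 10/12 × 9/11 × 8/10 × 7/9 = 5040/11880 = 14/33.
P(at least one) = 1 − 14/33 = 19/33.

19/33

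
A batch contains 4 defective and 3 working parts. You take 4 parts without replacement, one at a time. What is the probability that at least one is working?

34/35

P(no working) = 4/7 × 3/6 × 2/5 × 1/4 = 24/840 = 1/35.
P(at least one) = 1 − 1/35 = 34/35.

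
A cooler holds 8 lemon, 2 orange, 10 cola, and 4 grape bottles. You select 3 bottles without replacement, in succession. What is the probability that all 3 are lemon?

7/253

P = 8/24 × 7/23 × 6/22 = 336/12144 = 7/253.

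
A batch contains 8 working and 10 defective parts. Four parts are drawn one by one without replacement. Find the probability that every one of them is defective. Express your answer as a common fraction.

P = 10/18 × 9/17 × 8/16 × 7/15 = 5040/73440 = 7/102.

7/102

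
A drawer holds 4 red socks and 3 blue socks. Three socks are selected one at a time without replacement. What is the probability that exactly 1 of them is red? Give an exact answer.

One ordering (red drawn first) has probability 4/7 × 3/6 × 2/5 = 24/210 = 4/35.
There are C(3,1) = 3 such orderings, each equally likely, so P = 3 × 4/35 = 12/35.

12/35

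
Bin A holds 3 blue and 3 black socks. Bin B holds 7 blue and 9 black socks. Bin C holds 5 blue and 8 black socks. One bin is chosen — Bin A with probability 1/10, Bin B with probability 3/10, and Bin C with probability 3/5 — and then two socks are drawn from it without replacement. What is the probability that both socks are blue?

777/5200

From Bin A: P(both blue) = (3/6)(2/5) = 1/5.
From Bin B: P(both blue) = (7/16)(6/15) = 7/40.
From Bin C: P(both blue) = (5/13)(4/12) = 5/39.
Total probability = (1/10)(1/5) + (3/10)(7/40) + (3/5)(5/39) = 777/5200.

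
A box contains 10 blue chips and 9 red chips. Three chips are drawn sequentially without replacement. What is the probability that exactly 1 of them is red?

One ordering (red drawn first) has probability 9/19 × 10/18 × 9/17 = 810/5814 = 45/323.
There are C(3,1) = 3 such orderings, each equally likely, so P = 3 × 45/323 = 135/323.

135/323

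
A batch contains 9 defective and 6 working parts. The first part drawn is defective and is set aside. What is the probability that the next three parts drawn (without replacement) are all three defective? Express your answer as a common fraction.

With the first part removed, 8 defective remain out of 14.
P = 8/14 × 7/13 × 6/12 = 336/2184 = 2/13.

2/13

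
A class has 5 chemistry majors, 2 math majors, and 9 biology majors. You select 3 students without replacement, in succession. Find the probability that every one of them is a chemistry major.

1/56

P(every draw is a chemistry major) = 5/16 × 4/15 × 3/14 = 60/3360 = 1/56.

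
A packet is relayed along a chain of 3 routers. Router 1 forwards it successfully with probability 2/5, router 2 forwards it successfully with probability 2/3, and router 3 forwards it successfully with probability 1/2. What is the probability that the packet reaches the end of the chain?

The events are sequential, so multiply the conditional probabilities:
P = 2/5 × 2/3 × 1/2 = 4/30 = 2/15.

2/15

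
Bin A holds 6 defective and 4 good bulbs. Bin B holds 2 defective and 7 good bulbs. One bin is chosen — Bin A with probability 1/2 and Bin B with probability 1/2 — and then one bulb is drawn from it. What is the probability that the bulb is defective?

37/90

From Bin A: P(defective) = 6/10.
From Bin B: P(defective) = 2/9.
Total probability = (1/2)(6/10) + (1/2)(2/9) = 37/90.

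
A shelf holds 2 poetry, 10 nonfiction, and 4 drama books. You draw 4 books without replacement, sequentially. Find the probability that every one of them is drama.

P(every draw is drama) = 4/16 × 3/15 × 2/14 × 1/13 = 24/43680 = 1/1820.

1/1820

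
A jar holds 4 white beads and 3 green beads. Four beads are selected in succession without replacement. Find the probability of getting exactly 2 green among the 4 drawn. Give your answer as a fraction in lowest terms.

18/35

One ordering (green drawn first) has probability 3/7 × 2/6 × 4/5 × 3/4 = 72/840 = 3/35.
There are C(4,2) = 6 such orderings, each equally likely, so P = 6 × 3/35 = 18/35.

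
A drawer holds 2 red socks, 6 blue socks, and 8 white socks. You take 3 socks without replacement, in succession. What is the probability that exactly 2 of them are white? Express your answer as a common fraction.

2/5

One ordering (white drawn first) has probability 8/16 × 7/15 × 8/14 = 448/3360 = 2/15.
There are C(3,2) = 3 such orderings, each equally likely, so P = 3 × 2/15 = 2/5.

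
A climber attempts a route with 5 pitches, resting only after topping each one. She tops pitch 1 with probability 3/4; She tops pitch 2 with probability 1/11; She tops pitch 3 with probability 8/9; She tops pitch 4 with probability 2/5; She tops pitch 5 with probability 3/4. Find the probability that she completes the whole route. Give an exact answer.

Multiplying along the chain,
P = 3/4 × 1/11 × 8/9 × 2/5 × 3/4 = 144/7920 = 1/55.

1/55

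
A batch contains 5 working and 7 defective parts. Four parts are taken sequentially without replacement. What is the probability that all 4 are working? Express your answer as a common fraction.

1/99

P(all working) = 5/12 × 4/11 × 3/10 × 2/9 = 120/11880 = 1/99.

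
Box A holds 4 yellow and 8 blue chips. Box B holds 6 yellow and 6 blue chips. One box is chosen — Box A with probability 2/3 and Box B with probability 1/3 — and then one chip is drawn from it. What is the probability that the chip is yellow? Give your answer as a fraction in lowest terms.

From Box A: P(yellow) = 4/12.
From Box B: P(yellow) = 6/12.
Total probability = (2/3)(4/12) + (1/3)(6/12) = 7/18.

7/18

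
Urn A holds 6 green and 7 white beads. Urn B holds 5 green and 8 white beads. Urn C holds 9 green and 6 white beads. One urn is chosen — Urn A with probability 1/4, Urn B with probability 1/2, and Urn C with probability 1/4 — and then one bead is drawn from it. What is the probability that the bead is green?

119/260

From Urn A: P(green) = 6/13.
From Urn B: P(green) = 5/13.
From Urn C: P(green) = 9/15.
Total probability = (1/4)(6/13) + (1/2)(5/13) + (1/4)(9/15) = 119/260.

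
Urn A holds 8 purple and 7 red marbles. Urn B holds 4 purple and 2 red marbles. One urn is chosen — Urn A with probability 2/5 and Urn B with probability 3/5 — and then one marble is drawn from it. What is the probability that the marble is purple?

From Urn A: P(purple) = 8/15.
From Urn B: P(purple) = 4/6.
Total probability = (2/5)(8/15) + (3/5)(4/6) = 46/75.

46/75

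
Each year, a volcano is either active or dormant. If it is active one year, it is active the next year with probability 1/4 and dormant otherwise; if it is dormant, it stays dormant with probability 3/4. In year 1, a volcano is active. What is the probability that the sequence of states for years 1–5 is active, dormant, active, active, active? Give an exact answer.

3/256

Year 1 is given. For each transition, use the conditional probability from the current state:
P(dormant | active) = 3/4; P(active | dormant) = 1/4; P(active | active) = 1/4; P(active | active) = 1/4.
P = 3/4 × 1/4 × 1/4 × 1/4 = 3/256.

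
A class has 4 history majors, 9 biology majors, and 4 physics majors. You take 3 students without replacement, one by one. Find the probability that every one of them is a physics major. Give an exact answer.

P(every draw is a physics major) = 4/17 × 3/16 × 2/15 = 24/4080 = 1/170.

1/170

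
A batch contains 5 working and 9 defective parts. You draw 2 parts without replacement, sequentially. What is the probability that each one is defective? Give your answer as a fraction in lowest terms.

36/91

P(every draw is defective) = 9/14 × 8/13 = 72/182 = 36/91.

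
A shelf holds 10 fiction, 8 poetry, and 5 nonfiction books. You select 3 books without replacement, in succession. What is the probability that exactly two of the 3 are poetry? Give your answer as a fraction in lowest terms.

One ordering (poetry drawn first) has probability 8/23 × 7/22 × 15/21 = 840/10626 = 20/253.
There are C(3,2) = 3 such orderings, each equally likely, so P = 3 × 20/253 = 60/253.

60/253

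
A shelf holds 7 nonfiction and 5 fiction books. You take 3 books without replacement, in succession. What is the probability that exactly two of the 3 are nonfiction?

One ordering (nonfiction drawn first) has probability 7/12 × 6/11 × 5/10 = 210/1320 = 7/44.
There are C(3,2) = 3 such orderings, each equally likely, so P = 3 × 7/44 = 21/44.

21/44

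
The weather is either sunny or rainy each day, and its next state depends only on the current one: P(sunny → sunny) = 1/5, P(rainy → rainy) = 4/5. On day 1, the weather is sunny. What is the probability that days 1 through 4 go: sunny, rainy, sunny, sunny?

Day 1 is given. For each transition, use the conditional probability from the current state:
P(rainy | sunny) = 4/5; P(sunny | rainy) = 1/5; P(sunny | sunny) = 1/5.
P = 4/5 × 1/5 × 1/5 = 4/125.

4/125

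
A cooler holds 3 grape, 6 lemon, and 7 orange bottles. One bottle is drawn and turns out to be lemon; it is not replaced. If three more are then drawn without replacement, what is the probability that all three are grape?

After the first draw, 3 of the remaining 15 bottles are grape.
P = 3/15 × 2/14 × 1/13 = 6/2730 = 1/455.

1/455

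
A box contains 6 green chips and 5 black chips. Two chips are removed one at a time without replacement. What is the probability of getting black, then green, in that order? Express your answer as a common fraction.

Multiply the probability of each draw given the previous ones:
P = 5/11 × 6/10 = 30/110 = 3/11.

3/11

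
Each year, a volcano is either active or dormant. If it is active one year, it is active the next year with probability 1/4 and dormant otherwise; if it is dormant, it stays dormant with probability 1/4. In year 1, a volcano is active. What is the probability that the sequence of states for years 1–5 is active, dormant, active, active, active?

Year 1 is given. For each transition, use the conditional probability from the current state:
P(dormant | active) = 3/4; P(active | dormant) = 3/4; P(active | active) = 1/4; P(active | active) = 1/4.
P = 3/4 × 3/4 × 1/4 × 1/4 = 9/256.

9/256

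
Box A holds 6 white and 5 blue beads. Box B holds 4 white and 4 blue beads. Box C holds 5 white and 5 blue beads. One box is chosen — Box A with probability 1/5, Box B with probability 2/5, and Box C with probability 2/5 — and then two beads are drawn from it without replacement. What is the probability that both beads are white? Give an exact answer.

794/3465

From Box A: P(both white) = (6/11)(5/10) = 3/11.
From Box B: P(both white) = (4/8)(3/7) = 3/14.
From Box C: P(both white) = (5/10)(4/9) = 2/9.
Total probability = (1/5)(3/11) + (2/5)(3/14) + (2/5)(2/9) = 794/3465.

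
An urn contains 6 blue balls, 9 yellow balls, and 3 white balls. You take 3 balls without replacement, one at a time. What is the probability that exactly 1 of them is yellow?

One ordering (yellow drawn first) has probability 9/18 × 9/17 × 8/16 = 648/4896 = 9/68.
There are C(3,1) = 3 such orderings, each equally likely, so P = 3 × 9/68 = 27/68.

27/68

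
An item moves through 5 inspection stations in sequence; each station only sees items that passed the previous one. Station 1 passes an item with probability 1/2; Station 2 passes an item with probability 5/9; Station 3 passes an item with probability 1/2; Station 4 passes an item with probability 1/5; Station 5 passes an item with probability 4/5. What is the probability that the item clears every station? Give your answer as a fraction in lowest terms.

Multiplying along the chain,
P = 1/2 × 5/9 × 1/2 × 1/5 × 4/5 = 20/900 = 1/45.

1/45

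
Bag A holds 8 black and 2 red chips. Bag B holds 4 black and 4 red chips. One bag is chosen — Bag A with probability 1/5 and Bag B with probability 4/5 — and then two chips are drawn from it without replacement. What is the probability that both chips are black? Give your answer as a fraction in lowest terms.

From Bag A: P(both black) = (8/10)(7/9) = 28/45.
From Bag B: P(both black) = (4/8)(3/7) = 3/14.
Total probability = (1/5)(28/45) + (4/5)(3/14) = 466/1575.

466/1575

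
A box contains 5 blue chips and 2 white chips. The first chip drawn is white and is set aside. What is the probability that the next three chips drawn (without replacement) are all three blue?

1/2

With the first chip removed, 5 blue remain out of 6.
P = 5/6 × 4/5 × 3/4 = 60/120 = 1/2.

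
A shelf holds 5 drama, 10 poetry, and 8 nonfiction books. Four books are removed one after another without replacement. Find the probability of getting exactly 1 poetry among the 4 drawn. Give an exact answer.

52/161

One ordering (poetry drawn first) has probability 10/23 × 13/22 × 12/21 × 11/20 = 17160/212520 = 13/161.
There are C(4,1) = 4 such orderings, each equally likely, so P = 4 × 13/161 = 52/161.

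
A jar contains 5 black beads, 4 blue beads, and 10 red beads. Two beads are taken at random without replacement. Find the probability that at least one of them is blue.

22/57

P(no blue) = 15/19 × 14/18 = 210/342 = 35/57.
P(at least one) = 1 − 35/57 = 22/57.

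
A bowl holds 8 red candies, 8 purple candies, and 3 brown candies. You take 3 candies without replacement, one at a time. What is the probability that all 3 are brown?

1/969

P(every draw is brown) = 3/19 × 2/18 × 1/17 = 6/5814 = 1/969.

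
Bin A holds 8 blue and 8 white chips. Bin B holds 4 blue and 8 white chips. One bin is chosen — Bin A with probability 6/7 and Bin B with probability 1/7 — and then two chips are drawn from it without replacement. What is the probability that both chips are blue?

From Bin A: P(both blue) = (8/16)(7/15) = 7/30.
From Bin B: P(both blue) = (4/12)(3/11) = 1/11.
Total probability = (6/7)(7/30) + (1/7)(1/11) = 82/385.

82/385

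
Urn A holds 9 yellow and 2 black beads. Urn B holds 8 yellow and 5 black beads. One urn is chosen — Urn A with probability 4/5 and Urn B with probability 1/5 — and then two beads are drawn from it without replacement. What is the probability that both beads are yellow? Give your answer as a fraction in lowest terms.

6386/10725

From Urn A: P(both yellow) = (9/11)(8/10) = 36/55.
From Urn B: P(both yellow) = (8/13)(7/12) = 14/39.
Total probability = (4/5)(36/55) + (1/5)(14/39) = 6386/10725.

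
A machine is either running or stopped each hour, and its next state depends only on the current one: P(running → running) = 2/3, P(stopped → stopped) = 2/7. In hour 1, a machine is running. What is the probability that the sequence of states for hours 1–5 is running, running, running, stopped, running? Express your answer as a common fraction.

20/189

Hour 1 is given. For each transition, use the conditional probability from the current state:
P(running | running) = 2/3; P(running | running) = 2/3; P(stopped | running) = 1/3; P(running | stopped) = 5/7.
P = 2/3 × 2/3 × 1/3 × 5/7 = 20/189.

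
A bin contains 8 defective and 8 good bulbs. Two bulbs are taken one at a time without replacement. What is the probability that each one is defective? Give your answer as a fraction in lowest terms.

7/30

P = 8/16 × 7/15 = 56/240 = 7/30.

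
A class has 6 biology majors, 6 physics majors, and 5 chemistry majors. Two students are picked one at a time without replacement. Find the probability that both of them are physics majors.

15/136

P = 6/17 × 5/16 = 30/272 = 15/136.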